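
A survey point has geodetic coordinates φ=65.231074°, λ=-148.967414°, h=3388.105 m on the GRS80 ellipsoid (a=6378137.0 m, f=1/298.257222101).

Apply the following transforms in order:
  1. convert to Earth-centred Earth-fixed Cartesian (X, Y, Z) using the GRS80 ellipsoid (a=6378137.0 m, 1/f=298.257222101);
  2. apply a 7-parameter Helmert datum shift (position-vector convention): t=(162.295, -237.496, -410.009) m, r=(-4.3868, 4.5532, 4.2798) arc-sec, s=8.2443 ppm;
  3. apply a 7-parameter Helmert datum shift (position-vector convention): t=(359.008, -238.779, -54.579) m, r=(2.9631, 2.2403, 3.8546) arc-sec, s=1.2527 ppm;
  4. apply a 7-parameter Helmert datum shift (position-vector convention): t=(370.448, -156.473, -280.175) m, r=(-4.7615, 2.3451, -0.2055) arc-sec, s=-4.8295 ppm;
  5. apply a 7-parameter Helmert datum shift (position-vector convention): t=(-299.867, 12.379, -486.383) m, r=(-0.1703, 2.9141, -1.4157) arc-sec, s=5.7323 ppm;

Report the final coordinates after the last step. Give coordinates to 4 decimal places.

start: φ=65.231074°, λ=-148.967414°, h=3388.105 m
→ ECEF (a=6378137.000, f=1/298.257222101): X=-2297285.6742, Y=-1382127.3480, Z=5771627.2450
→ Helmert 7p (PV): X=-2296986.2336, Y=-1382301.1547, Z=5771344.9260
→ Helmert 7p (PV): X=-2296541.5868, Y=-1382667.4990, Z=5771302.6675
→ Helmert 7p (PV): X=-2296095.8094, Y=-1382681.7800, Z=5771052.6480
→ Helmert 7p (PV): X=-2296336.7948, Y=-1382656.8027, Z=5770632.9274

X=-2296336.7948 m, Y=-1382656.8027 m, Z=5770632.9274 m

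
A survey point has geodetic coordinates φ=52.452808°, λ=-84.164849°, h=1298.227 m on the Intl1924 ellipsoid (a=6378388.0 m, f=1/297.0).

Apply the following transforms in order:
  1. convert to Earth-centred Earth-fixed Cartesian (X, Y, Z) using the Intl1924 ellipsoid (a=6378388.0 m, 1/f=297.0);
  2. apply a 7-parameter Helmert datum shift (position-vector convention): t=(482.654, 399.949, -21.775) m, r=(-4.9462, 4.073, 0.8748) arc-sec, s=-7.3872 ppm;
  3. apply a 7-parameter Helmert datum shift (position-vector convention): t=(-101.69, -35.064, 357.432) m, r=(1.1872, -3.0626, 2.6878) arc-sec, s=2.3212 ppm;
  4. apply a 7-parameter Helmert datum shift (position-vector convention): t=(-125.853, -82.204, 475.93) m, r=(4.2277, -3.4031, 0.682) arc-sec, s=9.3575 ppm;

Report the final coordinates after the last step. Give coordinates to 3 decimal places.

X=396382.953 m, Y=-3875663.466 m, Z=5035624.033 m

start: φ=52.452808°, λ=-84.164849°, h=1298.227 m
→ ECEF (a=6378388.000, f=1/297.0): X=396104.7970, Y=-3875926.2290, Z=5034795.0196
→ Helmert 7p (PV): X=396700.3818, Y=-3875375.2350, Z=5034821.1734
→ Helmert 7p (PV): X=396575.3554, Y=-3875443.1043, Z=5035173.8768
→ Helmert 7p (PV): X=396382.9528, Y=-3875663.4657, Z=5035624.0328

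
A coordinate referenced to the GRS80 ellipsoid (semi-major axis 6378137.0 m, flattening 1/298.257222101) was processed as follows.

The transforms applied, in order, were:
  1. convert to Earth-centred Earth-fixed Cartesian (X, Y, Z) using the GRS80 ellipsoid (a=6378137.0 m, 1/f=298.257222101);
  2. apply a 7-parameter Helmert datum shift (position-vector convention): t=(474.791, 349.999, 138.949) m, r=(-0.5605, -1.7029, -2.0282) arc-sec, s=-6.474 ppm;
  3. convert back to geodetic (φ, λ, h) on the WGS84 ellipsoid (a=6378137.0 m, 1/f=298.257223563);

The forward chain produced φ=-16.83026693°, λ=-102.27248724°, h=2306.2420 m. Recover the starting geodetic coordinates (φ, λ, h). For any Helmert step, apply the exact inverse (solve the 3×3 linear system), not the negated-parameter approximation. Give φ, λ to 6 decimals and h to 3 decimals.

start: φ=-16.830267°, λ=-102.272487°, h=2306.242 m
→ ECEF (a=6378137.000, f=1/298.257223563): X=-1298506.8964, Y=-5969260.2664, Z=-1835529.7413
→ Helmert⁻¹: X=-1298946.5527, Y=-5969656.6972, Z=-1835686.0724
→ geod (Bowring, a=6378137.000): φ=-16.83036100°, λ=-102.27572600°, h=2811.7450 m

φ=-16.830361°, λ=-102.275726°, h=2811.745 m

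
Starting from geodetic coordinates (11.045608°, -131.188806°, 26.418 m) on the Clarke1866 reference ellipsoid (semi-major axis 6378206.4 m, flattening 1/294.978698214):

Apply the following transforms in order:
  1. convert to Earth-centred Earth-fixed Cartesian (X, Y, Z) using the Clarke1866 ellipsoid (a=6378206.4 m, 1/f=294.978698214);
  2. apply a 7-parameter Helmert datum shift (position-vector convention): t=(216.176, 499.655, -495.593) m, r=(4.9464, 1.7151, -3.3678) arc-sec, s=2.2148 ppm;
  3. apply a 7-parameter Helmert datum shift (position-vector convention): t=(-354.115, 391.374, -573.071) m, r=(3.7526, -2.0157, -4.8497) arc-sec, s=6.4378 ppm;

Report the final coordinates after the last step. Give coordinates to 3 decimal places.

start: φ=11.045608°, λ=-131.188806°, h=26.418 m
→ ECEF (a=6378206.400, f=1/294.978698214): X=-4123037.9720, Y=-4711565.3498, Z=1213887.1544
→ Helmert 7p (PV): X=-4122897.7626, Y=-4711037.9207, Z=1213315.5457
→ Helmert 7p (PV): X=-4123401.0438, Y=-4710602.0113, Z=1212624.2860

X=-4123401.044 m, Y=-4710602.011 m, Z=1212624.286 m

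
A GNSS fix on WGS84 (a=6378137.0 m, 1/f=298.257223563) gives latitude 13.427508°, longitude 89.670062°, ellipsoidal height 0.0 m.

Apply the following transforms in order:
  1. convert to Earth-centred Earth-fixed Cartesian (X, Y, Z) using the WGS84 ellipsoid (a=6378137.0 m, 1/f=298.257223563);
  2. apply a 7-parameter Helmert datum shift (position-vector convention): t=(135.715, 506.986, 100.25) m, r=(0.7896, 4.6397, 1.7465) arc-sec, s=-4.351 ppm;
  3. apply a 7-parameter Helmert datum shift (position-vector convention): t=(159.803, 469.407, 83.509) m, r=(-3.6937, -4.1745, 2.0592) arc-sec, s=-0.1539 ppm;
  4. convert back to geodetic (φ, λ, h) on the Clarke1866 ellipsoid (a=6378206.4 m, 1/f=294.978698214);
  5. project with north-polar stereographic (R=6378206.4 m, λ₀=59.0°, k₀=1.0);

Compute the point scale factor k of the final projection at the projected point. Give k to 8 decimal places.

1.62309977

start: φ=13.427508°, λ=89.670062°, h=0.000 m
→ ECEF (a=6378137.000, f=1/298.257223563): X=35730.7898, Y=6204804.6192, Z=1471449.0930
→ Helmert 7p (PV): X=35846.9103, Y=6205279.2779, Z=1471565.8895
→ Helmert 7p (PV): X=35914.9764, Y=6205774.4399, Z=1471538.7761
→ geod (Bowring, a=6378206.400): φ=13.42722721°, λ=89.66841309°, h=908.5428 m
→ into stereo (λ₀=59.0°): φ=13.42722721°, λ−λ₀=30.66841309°
scale k = 1.62309977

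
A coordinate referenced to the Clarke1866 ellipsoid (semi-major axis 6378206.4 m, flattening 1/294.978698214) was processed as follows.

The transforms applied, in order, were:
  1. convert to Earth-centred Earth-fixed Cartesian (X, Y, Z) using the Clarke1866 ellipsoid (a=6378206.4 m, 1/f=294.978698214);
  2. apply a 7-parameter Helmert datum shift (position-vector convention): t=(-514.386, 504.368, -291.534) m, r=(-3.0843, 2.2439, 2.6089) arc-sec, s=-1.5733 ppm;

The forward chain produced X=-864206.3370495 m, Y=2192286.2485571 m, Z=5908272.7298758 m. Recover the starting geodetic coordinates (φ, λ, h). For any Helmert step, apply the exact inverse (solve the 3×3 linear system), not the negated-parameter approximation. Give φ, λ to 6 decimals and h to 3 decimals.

φ=68.396306°, λ=111.508897°, h=1369.894 m

start: X=-864206.3370, Y=2192286.2486, Z=5908272.7299 m
→ Helmert⁻¹: X=-863729.8666, Y=2191707.9017, Z=5908596.9364
→ geod (Bowring, a=6378206.400): φ=68.39630600°, λ=111.50889700°, h=1369.8940 m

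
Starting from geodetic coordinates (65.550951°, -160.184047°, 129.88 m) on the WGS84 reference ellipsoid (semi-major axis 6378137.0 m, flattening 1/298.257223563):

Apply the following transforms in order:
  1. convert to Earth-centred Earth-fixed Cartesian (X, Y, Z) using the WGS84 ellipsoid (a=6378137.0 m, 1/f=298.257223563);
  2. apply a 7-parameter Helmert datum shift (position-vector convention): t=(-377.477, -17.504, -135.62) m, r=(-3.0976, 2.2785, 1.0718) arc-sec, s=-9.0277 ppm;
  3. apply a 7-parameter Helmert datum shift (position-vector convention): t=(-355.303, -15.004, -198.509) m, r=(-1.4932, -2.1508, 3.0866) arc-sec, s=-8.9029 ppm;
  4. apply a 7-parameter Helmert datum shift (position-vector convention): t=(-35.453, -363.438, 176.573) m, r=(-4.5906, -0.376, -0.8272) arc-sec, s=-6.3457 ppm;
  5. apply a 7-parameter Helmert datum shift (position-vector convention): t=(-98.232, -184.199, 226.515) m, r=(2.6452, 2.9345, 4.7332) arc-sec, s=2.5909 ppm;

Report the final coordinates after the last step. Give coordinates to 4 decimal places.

X=-2491165.7939 m, Y=-897880.3162 m, Z=5783525.5311 m

start: φ=65.550951°, λ=-160.184047°, h=129.880 m
→ ECEF (a=6378137.000, f=1/298.257223563): X=-2490463.7475, Y=-897405.5039, Z=5783521.1143
→ Helmert 7p (PV): X=-2490750.1913, Y=-897340.9936, Z=5783374.2698
→ Helmert 7p (PV): X=-2491130.1963, Y=-897343.4137, Z=5783104.7962
→ Helmert 7p (PV): X=-2491163.9820, Y=-897562.4600, Z=5783260.1014
→ Helmert 7p (PV): X=-2491165.7939, Y=-897880.3162, Z=5783525.5311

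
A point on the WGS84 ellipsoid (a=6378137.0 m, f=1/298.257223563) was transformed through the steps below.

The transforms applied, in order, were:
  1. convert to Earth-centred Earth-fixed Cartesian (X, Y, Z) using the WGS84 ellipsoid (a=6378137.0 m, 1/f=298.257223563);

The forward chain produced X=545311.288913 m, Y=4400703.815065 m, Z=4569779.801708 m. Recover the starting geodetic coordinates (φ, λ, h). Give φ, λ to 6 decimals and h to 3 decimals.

φ=46.053942°, λ=82.936226°, h=512.910 m

start: X=545311.2889, Y=4400703.8151, Z=4569779.8017 m
→ geod (Bowring, a=6378137.000): φ=46.05394200°, λ=82.93622600°, h=512.9100 m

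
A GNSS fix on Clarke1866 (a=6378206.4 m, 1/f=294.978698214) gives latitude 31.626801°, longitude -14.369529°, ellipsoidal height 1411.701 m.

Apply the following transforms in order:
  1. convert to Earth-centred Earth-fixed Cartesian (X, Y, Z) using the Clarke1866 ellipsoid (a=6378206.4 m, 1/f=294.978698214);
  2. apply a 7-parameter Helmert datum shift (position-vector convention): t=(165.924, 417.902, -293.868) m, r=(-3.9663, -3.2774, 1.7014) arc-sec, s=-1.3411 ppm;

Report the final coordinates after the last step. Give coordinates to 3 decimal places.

start: φ=31.626801°, λ=-14.369529°, h=1411.701 m
→ ECEF (a=6378206.400, f=1/294.978698214): X=5267088.5604, Y=-1349373.0948, Z=3325828.4671
→ Helmert 7p (PV): X=5267205.7062, Y=-1348845.9842, Z=3325639.7763

X=5267205.706 m, Y=-1348845.984 m, Z=3325639.776 m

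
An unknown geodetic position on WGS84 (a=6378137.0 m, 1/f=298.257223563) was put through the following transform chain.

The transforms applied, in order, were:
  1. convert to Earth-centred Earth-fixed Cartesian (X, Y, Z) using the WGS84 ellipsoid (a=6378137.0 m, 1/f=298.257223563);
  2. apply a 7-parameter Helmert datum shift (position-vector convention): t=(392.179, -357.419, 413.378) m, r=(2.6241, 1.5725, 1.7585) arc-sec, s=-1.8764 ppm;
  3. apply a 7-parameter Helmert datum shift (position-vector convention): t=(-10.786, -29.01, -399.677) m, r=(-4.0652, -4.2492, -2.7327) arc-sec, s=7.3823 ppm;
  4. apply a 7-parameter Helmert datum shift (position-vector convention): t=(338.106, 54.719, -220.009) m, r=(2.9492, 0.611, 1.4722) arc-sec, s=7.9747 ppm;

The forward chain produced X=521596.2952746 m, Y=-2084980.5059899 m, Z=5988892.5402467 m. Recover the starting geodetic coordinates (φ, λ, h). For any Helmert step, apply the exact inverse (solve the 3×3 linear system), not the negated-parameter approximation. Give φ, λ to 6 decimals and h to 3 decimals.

φ=70.385502°, λ=-75.969443°, h=3624.814 m

start: X=521596.2953, Y=-2084980.5060, Z=5988892.5402 m
→ Helmert⁻¹: X=521221.4104, Y=-2084936.6849, Z=5989096.1429
→ Helmert⁻¹: X=521379.3575, Y=-2085003.4191, Z=5989399.7706
→ Helmert⁻¹: X=520924.7256, Y=-2084578.1605, Z=5989028.1217
→ geod (Bowring, a=6378137.000): φ=70.38550200°, λ=-75.96944300°, h=3624.8140 m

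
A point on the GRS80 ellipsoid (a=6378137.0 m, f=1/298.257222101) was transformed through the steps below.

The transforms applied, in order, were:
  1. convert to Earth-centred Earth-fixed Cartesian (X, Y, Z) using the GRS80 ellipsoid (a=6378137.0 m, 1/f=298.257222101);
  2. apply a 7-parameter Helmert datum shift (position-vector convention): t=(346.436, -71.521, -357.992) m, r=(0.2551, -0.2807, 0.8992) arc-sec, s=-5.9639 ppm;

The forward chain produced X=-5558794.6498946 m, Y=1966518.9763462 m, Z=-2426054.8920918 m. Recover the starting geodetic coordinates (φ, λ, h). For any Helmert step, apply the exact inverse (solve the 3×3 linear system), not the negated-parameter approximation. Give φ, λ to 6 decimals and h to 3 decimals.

start: X=-5558794.6499, Y=1966518.9763, Z=-2426054.8921 m
→ Helmert⁻¹: X=-5559168.9679, Y=1966623.4608, Z=-2425706.2337
→ geod (Bowring, a=6378137.000): φ=-22.49607400°, λ=160.51814900°, h=1178.5080 m

φ=-22.496074°, λ=160.518149°, h=1178.508 m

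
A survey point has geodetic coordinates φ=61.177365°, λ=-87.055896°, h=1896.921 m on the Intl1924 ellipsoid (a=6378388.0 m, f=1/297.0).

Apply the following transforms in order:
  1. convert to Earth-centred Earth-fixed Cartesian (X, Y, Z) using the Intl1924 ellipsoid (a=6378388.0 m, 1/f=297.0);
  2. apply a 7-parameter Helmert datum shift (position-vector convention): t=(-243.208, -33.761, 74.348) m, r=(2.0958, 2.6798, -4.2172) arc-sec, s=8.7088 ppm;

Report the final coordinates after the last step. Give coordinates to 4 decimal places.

X=158161.8142 m, Y=-3079948.9214 m, Z=5566770.1904 m

start: φ=61.177365°, λ=-87.055896°, h=1896.921 m
→ ECEF (a=6378388.000, f=1/297.0): X=158394.2890, Y=-3079828.5383, Z=5566680.7148
→ Helmert 7p (PV): X=158161.8142, Y=-3079948.9214, Z=5566770.1904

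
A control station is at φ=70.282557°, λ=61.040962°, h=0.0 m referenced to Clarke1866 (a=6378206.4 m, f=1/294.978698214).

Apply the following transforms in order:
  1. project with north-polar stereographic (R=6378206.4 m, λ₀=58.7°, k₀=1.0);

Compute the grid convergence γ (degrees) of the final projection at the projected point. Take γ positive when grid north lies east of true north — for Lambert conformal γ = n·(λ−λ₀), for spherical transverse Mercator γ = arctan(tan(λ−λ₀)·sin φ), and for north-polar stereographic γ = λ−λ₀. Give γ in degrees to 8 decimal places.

2.34096200

start: φ=70.282557°, λ=61.040962°, h=0.000 m
→ into stereo (λ₀=58.7°): φ=70.28255700°, λ−λ₀=2.34096200°
convergence γ = 2.34096200°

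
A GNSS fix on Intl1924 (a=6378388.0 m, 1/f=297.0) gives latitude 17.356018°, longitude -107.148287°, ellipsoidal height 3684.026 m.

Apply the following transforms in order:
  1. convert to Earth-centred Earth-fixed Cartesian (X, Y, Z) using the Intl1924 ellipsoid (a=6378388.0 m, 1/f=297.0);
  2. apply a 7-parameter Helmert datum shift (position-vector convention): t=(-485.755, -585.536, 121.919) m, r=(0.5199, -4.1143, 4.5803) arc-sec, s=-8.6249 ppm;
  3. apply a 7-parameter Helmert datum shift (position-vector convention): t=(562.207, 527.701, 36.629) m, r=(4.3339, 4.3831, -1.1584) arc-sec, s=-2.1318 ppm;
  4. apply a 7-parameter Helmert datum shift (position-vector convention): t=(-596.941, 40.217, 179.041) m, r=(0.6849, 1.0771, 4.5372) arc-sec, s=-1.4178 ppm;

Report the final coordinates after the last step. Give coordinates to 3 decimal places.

start: φ=17.356018°, λ=-107.148287°, h=3684.026 m
→ ECEF (a=6378388.000, f=1/297.0): X=-1796588.0889, Y=-5822436.4260, Z=1891598.5899
→ Helmert 7p (PV): X=-1796966.7879, Y=-5823016.4064, Z=1891653.6828
→ Helmert 7p (PV): X=-1796393.2553, Y=-5822505.9461, Z=1891602.1152
→ Helmert 7p (PV): X=-1796849.6942, Y=-5822503.2702, Z=1891768.5214

X=-1796849.694 m, Y=-5822503.270 m, Z=1891768.521 m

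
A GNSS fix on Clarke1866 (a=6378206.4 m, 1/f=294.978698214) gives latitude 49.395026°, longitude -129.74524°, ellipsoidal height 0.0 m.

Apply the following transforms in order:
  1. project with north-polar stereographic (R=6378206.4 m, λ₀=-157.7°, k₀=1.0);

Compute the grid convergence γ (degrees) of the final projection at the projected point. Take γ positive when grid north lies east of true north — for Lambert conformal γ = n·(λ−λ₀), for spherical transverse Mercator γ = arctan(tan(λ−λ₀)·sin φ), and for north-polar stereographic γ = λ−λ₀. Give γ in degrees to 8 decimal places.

27.95476000

start: φ=49.395026°, λ=-129.745240°, h=0.000 m
→ into stereo (λ₀=-157.7°): φ=49.39502600°, λ−λ₀=27.95476000°
convergence γ = 27.95476000°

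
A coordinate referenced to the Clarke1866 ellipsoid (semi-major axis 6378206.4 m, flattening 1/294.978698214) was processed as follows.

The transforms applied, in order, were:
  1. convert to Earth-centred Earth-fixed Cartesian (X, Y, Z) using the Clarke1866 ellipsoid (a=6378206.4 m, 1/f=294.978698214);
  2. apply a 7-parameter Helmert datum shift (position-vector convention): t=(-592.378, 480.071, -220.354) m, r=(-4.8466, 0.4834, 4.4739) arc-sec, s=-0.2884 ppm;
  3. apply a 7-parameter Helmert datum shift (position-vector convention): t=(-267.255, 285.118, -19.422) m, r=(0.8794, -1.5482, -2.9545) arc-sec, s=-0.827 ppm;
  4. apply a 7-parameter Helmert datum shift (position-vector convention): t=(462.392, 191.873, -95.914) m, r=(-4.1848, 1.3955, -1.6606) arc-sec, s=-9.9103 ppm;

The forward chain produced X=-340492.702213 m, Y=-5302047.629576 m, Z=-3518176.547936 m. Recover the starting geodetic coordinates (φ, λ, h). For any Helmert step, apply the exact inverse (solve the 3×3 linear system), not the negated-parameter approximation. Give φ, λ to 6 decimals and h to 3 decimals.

start: X=-340492.7022, Y=-5302047.6296, Z=-3518176.5479 m
→ Helmert⁻¹: X=-340891.9832, Y=-5302223.4149, Z=-3518225.3799
→ Helmert⁻¹: X=-340575.4644, Y=-5302532.7960, Z=-3518183.7041
→ Helmert⁻¹: X=-340089.9604, Y=-5302924.3553, Z=-3518089.7644
→ geod (Bowring, a=6378206.400): φ=-33.68644100°, λ=-93.66949800°, h=1288.3010 m

φ=-33.686441°, λ=-93.669498°, h=1288.301 m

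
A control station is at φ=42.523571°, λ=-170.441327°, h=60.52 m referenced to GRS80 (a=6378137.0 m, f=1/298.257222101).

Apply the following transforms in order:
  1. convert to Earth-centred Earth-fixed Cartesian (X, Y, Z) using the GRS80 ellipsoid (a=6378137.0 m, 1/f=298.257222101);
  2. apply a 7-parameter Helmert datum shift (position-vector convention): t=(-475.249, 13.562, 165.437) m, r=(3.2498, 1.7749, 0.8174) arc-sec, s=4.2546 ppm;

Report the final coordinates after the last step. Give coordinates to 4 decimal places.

start: φ=42.523571°, λ=-170.441327°, h=60.520 m
→ ECEF (a=6378137.000, f=1/298.257222101): X=-4642567.1393, Y=-781787.4313, Z=4288685.7160
→ Helmert 7p (PV): X=-4643022.1383, Y=-781863.1641, Z=4288897.0314

X=-4643022.1383 m, Y=-781863.1641 m, Z=4288897.0314 m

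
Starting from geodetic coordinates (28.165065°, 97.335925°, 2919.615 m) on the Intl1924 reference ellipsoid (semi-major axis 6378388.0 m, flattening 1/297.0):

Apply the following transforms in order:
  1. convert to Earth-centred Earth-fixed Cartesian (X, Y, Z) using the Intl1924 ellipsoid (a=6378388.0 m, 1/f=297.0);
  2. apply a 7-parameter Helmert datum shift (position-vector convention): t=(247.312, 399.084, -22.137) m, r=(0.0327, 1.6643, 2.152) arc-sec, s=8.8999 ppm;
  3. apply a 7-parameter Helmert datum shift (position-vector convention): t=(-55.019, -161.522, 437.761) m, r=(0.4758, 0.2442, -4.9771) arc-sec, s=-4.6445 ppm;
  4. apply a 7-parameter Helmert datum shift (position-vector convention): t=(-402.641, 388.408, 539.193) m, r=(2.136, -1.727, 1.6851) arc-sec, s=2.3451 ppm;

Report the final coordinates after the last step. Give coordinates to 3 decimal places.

start: φ=28.165065°, λ=97.335925°, h=2919.615 m
→ ECEF (a=6378388.000, f=1/297.0): X=-718865.0823, Y=5583838.5956, Z=2994064.3971
→ Helmert 7p (PV): X=-718658.2673, Y=5584279.4005, Z=2994075.5926
→ Helmert 7p (PV): X=-718571.6577, Y=5584102.3766, Z=2994513.1799
→ Helmert 7p (PV): X=-719046.6761, Y=5584466.9994, Z=2995111.2059

X=-719046.676 m, Y=5584466.999 m, Z=2995111.206 m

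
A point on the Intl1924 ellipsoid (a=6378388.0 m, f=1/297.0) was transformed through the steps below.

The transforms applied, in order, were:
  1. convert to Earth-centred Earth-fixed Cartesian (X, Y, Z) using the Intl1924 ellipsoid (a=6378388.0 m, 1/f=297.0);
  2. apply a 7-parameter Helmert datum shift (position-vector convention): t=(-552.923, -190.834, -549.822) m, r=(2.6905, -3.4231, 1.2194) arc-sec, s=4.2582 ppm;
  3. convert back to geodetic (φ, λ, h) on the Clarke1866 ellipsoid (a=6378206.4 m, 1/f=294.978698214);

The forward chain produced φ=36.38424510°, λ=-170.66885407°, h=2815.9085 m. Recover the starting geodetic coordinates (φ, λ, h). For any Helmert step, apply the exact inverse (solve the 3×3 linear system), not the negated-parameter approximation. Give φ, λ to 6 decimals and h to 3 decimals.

φ=36.391116°, λ=-170.670719°, h=2418.126 m

start: φ=36.384245°, λ=-170.668854°, h=2815.909 m
→ ECEF (a=6378206.400, f=1/294.978698214): X=-5075155.8432, Y=-833921.7258, Z=3764080.5470
→ Helmert⁻¹: X=-5074523.7622, Y=-833648.2354, Z=3764709.4276
→ geod (Bowring, a=6378388.000): φ=36.39111600°, λ=-170.67071900°, h=2418.1260 m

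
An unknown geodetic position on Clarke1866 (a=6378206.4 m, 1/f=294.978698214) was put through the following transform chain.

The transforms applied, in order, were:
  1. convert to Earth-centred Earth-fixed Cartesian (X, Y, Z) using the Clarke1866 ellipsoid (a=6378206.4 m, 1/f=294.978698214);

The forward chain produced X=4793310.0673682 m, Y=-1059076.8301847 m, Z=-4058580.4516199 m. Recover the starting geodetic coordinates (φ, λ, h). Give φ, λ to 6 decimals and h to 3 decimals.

start: X=4793310.0674, Y=-1059076.8302, Z=-4058580.4516 m
→ geod (Bowring, a=6378206.400): φ=-39.77438500°, λ=-12.45926900°, h=21.6990 m

φ=-39.774385°, λ=-12.459269°, h=21.699 m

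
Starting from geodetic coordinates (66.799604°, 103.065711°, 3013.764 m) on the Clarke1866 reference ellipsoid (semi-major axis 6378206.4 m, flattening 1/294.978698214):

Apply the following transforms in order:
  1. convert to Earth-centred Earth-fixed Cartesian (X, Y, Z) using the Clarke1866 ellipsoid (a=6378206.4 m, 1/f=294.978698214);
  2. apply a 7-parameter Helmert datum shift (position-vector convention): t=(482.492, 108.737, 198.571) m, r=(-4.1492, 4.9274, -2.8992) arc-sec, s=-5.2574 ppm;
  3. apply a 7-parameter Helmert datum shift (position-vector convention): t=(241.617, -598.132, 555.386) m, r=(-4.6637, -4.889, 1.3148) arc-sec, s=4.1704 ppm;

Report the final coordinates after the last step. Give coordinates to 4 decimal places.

start: φ=66.799604°, λ=103.065711°, h=3013.764 m
→ ECEF (a=6378206.400, f=1/294.978698214): X=-569937.7409, Y=2455818.2668, Z=5842226.3958
→ Helmert 7p (PV): X=-569278.1719, Y=2456039.6244, Z=5842358.4662
→ Helmert 7p (PV): X=-569193.0640, Y=2455580.2041, Z=5842869.1918

X=-569193.0640 m, Y=2455580.2041 m, Z=5842869.1918 m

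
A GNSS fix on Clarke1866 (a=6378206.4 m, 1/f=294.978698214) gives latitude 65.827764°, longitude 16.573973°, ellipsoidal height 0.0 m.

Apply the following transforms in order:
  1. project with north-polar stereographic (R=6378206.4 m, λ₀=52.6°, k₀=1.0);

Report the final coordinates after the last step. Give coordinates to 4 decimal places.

E=-1606542.2322 m, N=-2209104.6993 m

start: φ=65.827764°, λ=16.573973°, h=0.000 m
→ stereo (R=6378206.4, λ₀=52.6°): E=-1606542.2322, N=-2209104.6993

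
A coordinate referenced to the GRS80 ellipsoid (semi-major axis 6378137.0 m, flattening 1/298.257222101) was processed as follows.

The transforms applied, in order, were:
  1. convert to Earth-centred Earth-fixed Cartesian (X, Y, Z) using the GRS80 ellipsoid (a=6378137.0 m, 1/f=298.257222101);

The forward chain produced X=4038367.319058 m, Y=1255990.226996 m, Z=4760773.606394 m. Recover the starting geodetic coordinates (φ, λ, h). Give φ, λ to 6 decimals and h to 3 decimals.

φ=48.575057°, λ=17.276444°, h=1799.873 m

start: X=4038367.3191, Y=1255990.2270, Z=4760773.6064 m
→ geod (Bowring, a=6378137.000): φ=48.57505700°, λ=17.27644400°, h=1799.8730 m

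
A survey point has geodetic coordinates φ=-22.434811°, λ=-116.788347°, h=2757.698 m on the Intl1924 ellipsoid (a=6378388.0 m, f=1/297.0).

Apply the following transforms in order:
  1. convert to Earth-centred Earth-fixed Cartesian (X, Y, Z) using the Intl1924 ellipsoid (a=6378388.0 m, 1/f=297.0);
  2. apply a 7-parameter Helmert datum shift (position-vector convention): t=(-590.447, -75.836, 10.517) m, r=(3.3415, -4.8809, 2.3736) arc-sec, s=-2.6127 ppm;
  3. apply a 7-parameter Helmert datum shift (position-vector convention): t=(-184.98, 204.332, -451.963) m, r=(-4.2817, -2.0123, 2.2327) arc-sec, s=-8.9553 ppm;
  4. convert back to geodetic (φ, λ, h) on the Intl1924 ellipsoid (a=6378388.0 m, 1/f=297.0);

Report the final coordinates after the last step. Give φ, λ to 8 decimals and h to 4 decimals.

start: φ=-22.434811°, λ=-116.788347°, h=2757.698 m
→ ECEF (a=6378388.000, f=1/297.0): X=-2659589.8808, Y=-5267754.9342, Z=-2420069.8093
→ Helmert 7p (PV): X=-2660055.4938, Y=-5267808.4072, Z=-2420201.2415
→ Helmert 7p (PV): X=-2660136.0206, Y=-5267635.9325, Z=-2420548.1323
→ geod (Bowring, a=6378388.000): φ=-22.43831953°, λ=-116.79360121°, h=3069.5997 m

φ=-22.43831953°, λ=-116.79360121°, h=3069.5997 m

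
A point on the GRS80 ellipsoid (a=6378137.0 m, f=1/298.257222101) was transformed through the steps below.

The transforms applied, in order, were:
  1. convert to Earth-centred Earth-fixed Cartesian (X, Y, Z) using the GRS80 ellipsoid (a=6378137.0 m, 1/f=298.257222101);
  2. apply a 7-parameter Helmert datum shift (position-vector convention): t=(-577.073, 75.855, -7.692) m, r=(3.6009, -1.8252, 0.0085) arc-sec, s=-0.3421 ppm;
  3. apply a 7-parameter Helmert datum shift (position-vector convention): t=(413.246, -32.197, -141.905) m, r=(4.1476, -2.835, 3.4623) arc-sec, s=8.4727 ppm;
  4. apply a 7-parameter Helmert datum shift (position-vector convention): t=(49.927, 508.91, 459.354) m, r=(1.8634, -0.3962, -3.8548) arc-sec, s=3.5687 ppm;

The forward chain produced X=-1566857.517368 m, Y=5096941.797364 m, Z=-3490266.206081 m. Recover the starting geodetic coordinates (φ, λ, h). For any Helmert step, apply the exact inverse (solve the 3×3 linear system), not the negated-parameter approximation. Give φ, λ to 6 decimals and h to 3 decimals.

start: X=-1566857.5174, Y=5096941.7974, Z=-3490266.2061 m
→ Helmert⁻¹: X=-1567003.8014, Y=5096353.8791, Z=-3490756.1334
→ Helmert⁻¹: X=-1567366.1997, Y=5096299.0149, Z=-3490665.5881
→ Helmert⁻¹: X=-1566820.3415, Y=5096164.0279, Z=-3490734.1929
→ geod (Bowring, a=6378137.000): φ=-33.39043300°, λ=107.09009400°, h=981.1650 m

φ=-33.390433°, λ=107.090094°, h=981.165 m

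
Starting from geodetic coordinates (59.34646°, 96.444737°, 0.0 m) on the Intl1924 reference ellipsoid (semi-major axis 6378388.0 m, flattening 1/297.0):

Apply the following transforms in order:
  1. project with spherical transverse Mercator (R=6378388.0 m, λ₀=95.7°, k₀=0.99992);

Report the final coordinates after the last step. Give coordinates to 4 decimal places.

start: φ=59.346460°, λ=96.444737°, h=0.000 m
→ tm (R=6378388.0, λ₀=95.7°): E=42265.8121, N=6606385.4666

E=42265.8121 m, N=6606385.4666 m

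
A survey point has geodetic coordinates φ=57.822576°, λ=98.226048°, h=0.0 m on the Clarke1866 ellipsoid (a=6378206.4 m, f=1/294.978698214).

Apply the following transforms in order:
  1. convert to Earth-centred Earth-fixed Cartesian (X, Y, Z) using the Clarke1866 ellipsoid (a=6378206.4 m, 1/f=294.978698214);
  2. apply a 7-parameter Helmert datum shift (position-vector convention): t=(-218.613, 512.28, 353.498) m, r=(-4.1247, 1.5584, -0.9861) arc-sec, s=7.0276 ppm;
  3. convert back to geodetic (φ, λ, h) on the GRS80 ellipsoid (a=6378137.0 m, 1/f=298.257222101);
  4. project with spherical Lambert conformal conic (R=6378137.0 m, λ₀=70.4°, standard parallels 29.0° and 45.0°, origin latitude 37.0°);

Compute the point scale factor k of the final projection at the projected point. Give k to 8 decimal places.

1.06708276

start: φ=57.822576°, λ=98.226048°, h=0.000 m
→ ECEF (a=6378206.400, f=1/294.978698214): X=-487174.1009, Y=3369900.9782, Z=5375040.4015
→ Helmert 7p (PV): X=-487339.4163, Y=3370546.7556, Z=5375367.9651
→ geod (Bowring, a=6378137.000): φ=57.81717724°, λ=98.22724616°, h=529.3640 m
→ into lcc (λ₀=70.4°): φ=57.81717724°, λ−λ₀=27.82724616°
scale k = 1.06708276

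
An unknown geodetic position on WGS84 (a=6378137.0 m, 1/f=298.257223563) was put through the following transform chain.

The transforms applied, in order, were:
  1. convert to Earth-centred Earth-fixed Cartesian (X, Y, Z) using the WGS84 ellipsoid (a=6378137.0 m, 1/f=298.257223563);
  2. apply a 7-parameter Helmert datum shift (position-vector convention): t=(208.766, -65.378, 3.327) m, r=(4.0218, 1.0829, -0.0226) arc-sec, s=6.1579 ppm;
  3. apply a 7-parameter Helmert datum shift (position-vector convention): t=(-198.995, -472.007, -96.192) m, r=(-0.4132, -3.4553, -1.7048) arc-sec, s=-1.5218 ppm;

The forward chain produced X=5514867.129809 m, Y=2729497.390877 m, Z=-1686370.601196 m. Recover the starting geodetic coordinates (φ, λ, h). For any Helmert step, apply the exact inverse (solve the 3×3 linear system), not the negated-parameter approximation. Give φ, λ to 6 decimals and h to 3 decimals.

start: X=5514867.1298, Y=2729497.3909, Z=-1686370.6012 m
→ Helmert⁻¹: X=5515023.7042, Y=2730022.5128, Z=-1686363.8928
→ Helmert⁻¹: X=5514789.5331, Y=2730038.8021, Z=-1686381.1135
→ geod (Bowring, a=6378137.000): φ=-15.42399800°, λ=26.33722900°, h=3794.6490 m

φ=-15.423998°, λ=26.337229°, h=3794.649 m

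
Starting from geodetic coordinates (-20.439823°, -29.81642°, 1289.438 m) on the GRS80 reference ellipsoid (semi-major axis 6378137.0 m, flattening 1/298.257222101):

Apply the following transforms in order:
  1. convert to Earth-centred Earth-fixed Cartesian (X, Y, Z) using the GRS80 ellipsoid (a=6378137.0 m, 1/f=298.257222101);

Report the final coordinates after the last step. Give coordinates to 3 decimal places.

X=5188572.655 m, Y=-2973498.568 m, Z=-2213837.771 m

start: φ=-20.439823°, λ=-29.816420°, h=1289.438 m
→ ECEF (a=6378137.000, f=1/298.257222101): X=5188572.6547, Y=-2973498.5678, Z=-2213837.7706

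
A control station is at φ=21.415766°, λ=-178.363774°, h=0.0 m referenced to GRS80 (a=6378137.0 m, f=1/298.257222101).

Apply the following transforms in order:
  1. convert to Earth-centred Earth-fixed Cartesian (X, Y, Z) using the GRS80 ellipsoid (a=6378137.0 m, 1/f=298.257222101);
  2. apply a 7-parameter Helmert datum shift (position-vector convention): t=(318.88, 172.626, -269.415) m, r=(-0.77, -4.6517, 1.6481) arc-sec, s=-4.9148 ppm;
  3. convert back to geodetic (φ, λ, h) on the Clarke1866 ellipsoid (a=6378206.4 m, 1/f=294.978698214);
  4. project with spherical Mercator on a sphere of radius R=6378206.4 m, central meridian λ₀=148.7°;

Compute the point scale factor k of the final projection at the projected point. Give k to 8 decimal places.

start: φ=21.415766°, λ=-178.363774°, h=0.000 m
→ ECEF (a=6378137.000, f=1/298.257222101): X=-5937990.3330, Y=-169620.4559, Z=2314310.7659
→ Helmert 7p (PV): X=-5937693.1059, Y=-169485.8024, Z=2313896.6964
→ geod (Bowring, a=6378206.400): φ=21.41473402°, λ=-178.36499042°, h=-469.1334 m
→ into merc (λ₀=148.7°): φ=21.41473402°, λ−λ₀=32.93500958°
scale k = 1.07415775

1.07415775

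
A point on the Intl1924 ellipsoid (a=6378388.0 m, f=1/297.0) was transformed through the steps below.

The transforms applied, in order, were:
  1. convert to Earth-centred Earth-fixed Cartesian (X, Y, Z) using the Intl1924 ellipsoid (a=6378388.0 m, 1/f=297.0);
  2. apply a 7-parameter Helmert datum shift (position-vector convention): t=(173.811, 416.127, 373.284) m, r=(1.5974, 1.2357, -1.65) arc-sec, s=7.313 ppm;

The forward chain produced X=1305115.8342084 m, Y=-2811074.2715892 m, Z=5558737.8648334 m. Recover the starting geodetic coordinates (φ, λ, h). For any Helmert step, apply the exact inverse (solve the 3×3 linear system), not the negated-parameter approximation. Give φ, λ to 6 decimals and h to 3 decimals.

start: X=1305115.8342, Y=-2811074.2716, Z=5558737.8648 m
→ Helmert⁻¹: X=1304921.6707, Y=-2811416.3535, Z=5558353.5232
→ geod (Bowring, a=6378388.000): φ=61.01875800°, λ=-65.10158200°, h=2145.6980 m

φ=61.018758°, λ=-65.101582°, h=2145.698 m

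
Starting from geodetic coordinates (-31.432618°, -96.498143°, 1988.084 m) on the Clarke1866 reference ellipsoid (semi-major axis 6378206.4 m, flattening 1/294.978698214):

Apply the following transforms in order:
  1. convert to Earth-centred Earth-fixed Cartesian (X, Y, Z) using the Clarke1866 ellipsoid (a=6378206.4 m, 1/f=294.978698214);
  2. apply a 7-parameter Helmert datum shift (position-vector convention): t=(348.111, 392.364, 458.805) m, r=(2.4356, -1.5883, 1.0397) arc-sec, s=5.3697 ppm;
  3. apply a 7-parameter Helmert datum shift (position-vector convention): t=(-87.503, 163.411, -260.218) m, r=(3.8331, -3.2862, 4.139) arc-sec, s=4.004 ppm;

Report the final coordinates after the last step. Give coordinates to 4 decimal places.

X=-616193.4439 m, Y=-5413346.0448 m, Z=-3307784.9675 m

start: φ=-31.432618°, λ=-96.498143°, h=1988.084 m
→ ECEF (a=6378206.400, f=1/294.978698214): X=-616662.3581, Y=-5413936.1199, Z=-3307773.4520
→ Helmert 7p (PV): X=-616264.7978, Y=-5413536.8767, Z=-3307401.0861
→ Helmert 7p (PV): X=-616193.4439, Y=-5413346.0448, Z=-3307784.9675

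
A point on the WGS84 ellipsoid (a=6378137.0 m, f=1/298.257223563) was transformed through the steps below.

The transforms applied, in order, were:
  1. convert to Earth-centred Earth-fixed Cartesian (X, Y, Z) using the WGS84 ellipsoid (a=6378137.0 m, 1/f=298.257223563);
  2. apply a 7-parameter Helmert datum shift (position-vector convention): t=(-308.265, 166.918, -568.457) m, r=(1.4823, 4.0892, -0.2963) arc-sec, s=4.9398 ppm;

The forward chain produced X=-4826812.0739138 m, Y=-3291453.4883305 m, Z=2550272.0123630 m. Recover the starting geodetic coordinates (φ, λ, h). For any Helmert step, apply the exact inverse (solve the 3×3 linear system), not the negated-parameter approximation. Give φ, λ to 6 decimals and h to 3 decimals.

φ=23.728376°, λ=-145.706805°, h=-38.587 m

start: X=-4826812.0739, Y=-3291453.4883, Z=2550272.0124 m
→ Helmert⁻¹: X=-4826525.8074, Y=-3291592.7490, Z=2550755.8376
→ geod (Bowring, a=6378137.000): φ=23.72837600°, λ=-145.70680500°, h=-38.5870 m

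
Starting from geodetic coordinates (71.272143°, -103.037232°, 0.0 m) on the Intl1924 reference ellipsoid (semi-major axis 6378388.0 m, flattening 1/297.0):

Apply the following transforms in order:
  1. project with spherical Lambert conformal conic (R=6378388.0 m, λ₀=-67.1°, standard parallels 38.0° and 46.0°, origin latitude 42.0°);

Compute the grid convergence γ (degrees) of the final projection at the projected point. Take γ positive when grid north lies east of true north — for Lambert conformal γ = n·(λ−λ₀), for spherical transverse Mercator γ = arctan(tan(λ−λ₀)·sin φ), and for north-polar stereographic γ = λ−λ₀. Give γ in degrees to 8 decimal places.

start: φ=71.272143°, λ=-103.037232°, h=0.000 m
→ into lcc (λ₀=-67.1°): φ=71.27214300°, λ−λ₀=-35.93723200°
convergence γ = -24.06629258°

-24.06629258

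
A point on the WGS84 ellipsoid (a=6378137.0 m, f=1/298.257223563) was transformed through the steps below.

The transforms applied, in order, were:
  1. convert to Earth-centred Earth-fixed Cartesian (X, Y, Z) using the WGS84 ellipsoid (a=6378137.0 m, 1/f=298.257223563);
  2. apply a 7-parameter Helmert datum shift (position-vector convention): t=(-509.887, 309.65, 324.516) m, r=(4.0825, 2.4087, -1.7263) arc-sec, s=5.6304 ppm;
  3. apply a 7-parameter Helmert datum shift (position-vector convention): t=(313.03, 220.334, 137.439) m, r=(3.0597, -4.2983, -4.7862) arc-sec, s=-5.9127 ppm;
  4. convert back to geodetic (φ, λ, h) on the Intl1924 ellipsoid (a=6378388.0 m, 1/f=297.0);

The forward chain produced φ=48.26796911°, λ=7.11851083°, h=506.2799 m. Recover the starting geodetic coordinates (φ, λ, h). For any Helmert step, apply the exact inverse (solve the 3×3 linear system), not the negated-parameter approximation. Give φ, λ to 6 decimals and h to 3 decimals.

start: φ=48.267969°, λ=7.118511°, h=506.280 m
→ ECEF (a=6378388.000, f=1/297.0): X=4221275.8043, Y=527172.6980, Z=4737228.8420
→ Helmert⁻¹: X=4221074.2139, Y=527123.6944, Z=4737023.6310
→ Helmert⁻¹: X=4221500.6078, Y=526940.1609, Z=4736711.3136
→ geod (Bowring, a=6378137.000): φ=48.26275100°, λ=7.11502800°, h=449.5940 m

φ=48.262751°, λ=7.115028°, h=449.594 m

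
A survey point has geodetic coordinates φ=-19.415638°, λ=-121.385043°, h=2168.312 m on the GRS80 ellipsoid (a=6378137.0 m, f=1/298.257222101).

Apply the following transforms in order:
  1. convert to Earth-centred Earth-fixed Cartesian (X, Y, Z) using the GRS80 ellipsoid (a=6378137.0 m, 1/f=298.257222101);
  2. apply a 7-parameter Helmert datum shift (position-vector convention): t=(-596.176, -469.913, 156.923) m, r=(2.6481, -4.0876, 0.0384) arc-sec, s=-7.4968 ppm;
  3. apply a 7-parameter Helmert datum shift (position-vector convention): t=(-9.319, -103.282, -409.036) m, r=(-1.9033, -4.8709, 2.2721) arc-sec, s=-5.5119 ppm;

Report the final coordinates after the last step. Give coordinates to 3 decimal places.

start: φ=-19.415638°, λ=-121.385043°, h=2168.312 m
→ ECEF (a=6378137.000, f=1/298.257222101): X=-3134978.2178, Y=-5138934.9230, Z=-2107517.7784
→ Helmert 7p (PV): X=-3135508.1700, Y=-5139339.8372, Z=-2107473.1568
→ Helmert 7p (PV): X=-3135393.8272, Y=-5139468.7770, Z=-2107897.1978

X=-3135393.827 m, Y=-5139468.777 m, Z=-2107897.198 m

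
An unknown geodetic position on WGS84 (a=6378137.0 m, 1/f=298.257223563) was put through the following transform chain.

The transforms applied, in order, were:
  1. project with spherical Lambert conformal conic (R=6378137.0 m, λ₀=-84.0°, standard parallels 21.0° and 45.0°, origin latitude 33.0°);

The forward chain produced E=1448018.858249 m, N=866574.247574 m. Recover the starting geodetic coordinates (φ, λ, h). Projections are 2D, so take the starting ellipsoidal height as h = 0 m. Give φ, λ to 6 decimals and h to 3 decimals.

φ=39.841080°, λ=-66.717335°, h=0.000 m

start: E=1448018.8582, N=866574.2476 m
→ lcc⁻¹: φ=39.84108000°, λ=-66.71733500°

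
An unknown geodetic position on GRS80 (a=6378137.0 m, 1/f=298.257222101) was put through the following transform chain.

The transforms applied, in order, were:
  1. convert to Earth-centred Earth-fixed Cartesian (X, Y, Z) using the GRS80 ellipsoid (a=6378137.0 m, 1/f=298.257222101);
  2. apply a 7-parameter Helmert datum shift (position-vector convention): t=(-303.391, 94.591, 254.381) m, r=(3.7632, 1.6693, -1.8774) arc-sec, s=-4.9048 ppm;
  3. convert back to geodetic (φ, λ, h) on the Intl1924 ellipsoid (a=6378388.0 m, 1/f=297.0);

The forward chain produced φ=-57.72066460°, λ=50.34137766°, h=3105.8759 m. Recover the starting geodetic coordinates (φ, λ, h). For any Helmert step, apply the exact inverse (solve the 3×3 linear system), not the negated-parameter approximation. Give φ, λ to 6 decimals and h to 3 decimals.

start: φ=-57.720665°, λ=50.341378°, h=3105.876 m
→ ECEF (a=6378388.000, f=1/297.0): X=2180281.8994, Y=2630024.5585, Z=-5371925.9365
→ Helmert⁻¹: X=2180615.5265, Y=2629864.7008, Z=-5372237.0000
→ geod (Bowring, a=6378137.000): φ=-57.72073200°, λ=50.33535900°, h=3602.6170 m

φ=-57.720732°, λ=50.335359°, h=3602.617 m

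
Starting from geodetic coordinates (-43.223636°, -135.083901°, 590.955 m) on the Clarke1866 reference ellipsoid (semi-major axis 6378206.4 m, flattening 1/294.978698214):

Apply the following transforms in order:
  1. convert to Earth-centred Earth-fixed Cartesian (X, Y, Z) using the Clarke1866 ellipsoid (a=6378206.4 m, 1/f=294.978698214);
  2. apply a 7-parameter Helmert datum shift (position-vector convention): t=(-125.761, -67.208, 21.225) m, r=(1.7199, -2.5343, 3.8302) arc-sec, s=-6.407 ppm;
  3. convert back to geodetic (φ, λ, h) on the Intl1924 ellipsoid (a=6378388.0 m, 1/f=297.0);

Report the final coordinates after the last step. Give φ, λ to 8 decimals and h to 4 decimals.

φ=-43.22217665°, λ=-135.08319598°, h=385.1966 m

start: φ=-43.223636°, λ=-135.083901°, h=590.955 m
→ ECEF (a=6378206.400, f=1/294.978698214): X=-3296778.3903, Y=-3287137.2352, Z=-4345841.9635
→ Helmert 7p (PV): X=-3296768.5939, Y=-3287208.3643, Z=-4345860.8098
→ geod (Bowring, a=6378388.000): φ=-43.22217665°, λ=-135.08319598°, h=385.1966 m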